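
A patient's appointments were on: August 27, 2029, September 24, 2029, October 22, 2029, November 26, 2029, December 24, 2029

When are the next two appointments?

January 28, 2030; February 25, 2030

Gaps: 28, 28, 35, 28 days — a mix of 28 and 35. Every date is a Monday.
Each is the 4th Monday of its month.
January 2030 — 4th Monday is January 28, 2030.
4th Monday of February 2030: February 25, 2030.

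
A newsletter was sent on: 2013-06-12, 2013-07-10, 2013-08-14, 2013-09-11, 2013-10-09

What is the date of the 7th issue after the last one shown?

Gaps: 28, 35, 28, 28 days — a mix of 28 and 35. Every date is a Wednesday.
Each is the 2nd Wednesday of its month.
November 2013 — 2nd Wednesday is 2013-11-13.
December 2013 — 2nd Wednesday is 2013-12-11.
January 2014 — 2nd Wednesday is 2014-01-08.
February 2014 — 2nd Wednesday is 2014-02-12.
2nd Wednesday of March 2014: 2014-03-12.
April 2014 — 2nd Wednesday is 2014-04-09.
May 2014 — 2nd Wednesday is 2014-05-14.

2014-05-14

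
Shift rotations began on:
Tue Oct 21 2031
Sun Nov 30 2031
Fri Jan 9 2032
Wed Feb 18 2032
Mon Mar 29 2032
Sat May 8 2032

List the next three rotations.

Thu Jun 17 2032, Tue Jul 27 2032, Sun Sep 5 2032

Gaps between consecutive events: 40, 40, 40, 40, 40 days — a constant 40-day interval.
Sat May 8 2032 + 40 days = Thu Jun 17 2032.
Thu Jun 17 2032 + 40 days = Tue Jul 27 2032.
Tue Jul 27 2032 + 40 days = Sun Sep 5 2032.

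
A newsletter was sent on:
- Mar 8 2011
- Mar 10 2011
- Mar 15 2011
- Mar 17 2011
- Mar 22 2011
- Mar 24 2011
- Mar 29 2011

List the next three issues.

Gaps: 2, 5, 2, 5, 2, 5 days — not constant, but cyclic with period 2.
The events fall on every Tuesday and Thursday.
Next Thursday: Mar 31 2011.
Next Tuesday: Apr 5 2011.
The following Thursday is Apr 7 2011.

Mar 31 2011, Apr 5 2011, Apr 7 2011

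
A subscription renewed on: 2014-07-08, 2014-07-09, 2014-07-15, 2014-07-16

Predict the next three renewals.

Gaps: 1, 6, 1 days — not constant, but cyclic with period 2.
The events fall on every Tuesday and Wednesday.
The following Tuesday is 2014-07-22.
The following Wednesday is 2014-07-23.
The following Tuesday is 2014-07-29.

2014-07-22, 2014-07-23, 2014-07-29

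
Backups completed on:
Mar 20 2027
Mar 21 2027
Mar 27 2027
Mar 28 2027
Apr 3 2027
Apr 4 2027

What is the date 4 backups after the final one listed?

Gaps: 1, 6, 1, 6, 1 days — not constant, but cyclic with period 2.
The events fall on every Saturday and Sunday.
Next Saturday: Apr 10 2027.
The following Sunday is Apr 11 2027.
Next Saturday: Apr 17 2027.
The following Sunday is Apr 18 2027.

Apr 18 2027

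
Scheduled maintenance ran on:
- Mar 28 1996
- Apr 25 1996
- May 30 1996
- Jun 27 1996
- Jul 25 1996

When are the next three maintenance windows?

Aug 29 1996, Sep 26 1996, Oct 31 1996

Every date is a Thursday; gaps 28, 35, 28, 28 days.
Each is the last Thursday of its month (at least one falls on the 29th or later, ruling out '4th Thursday').
Last Thursday of August 1996: Aug 29 1996.
September 1996 ends with Thursday Sep 26 1996.
Last Thursday of October 1996: Oct 31 1996.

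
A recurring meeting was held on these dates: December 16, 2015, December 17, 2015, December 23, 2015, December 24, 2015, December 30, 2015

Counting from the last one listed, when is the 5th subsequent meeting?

January 14, 2016

Gaps: 1, 6, 1, 6 days — not constant, but cyclic with period 2.
The events fall on every Wednesday and Thursday.
The following Thursday is December 31, 2015.
The following Wednesday is January 6, 2016.
Next Thursday: January 7, 2016.
The following Wednesday is January 13, 2016.
The following Thursday is January 14, 2016.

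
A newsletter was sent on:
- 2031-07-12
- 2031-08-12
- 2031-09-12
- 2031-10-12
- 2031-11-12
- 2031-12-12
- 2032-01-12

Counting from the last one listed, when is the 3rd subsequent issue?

2032-04-12

The day-of-month is always 12 (31, 31, 30, 31, 30, 31 days between events).
So this recurs on the 12th of each month.
Next: February 2032 → 2032-02-12.
March 2032: 2032-03-12.
April 2032: 2032-04-12.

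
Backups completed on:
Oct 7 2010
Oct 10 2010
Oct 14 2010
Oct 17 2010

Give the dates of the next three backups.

Oct 21 2010, Oct 24 2010, Oct 28 2010

Every event lands on a Thursday or Sunday (gaps cycle 3, 4, 3).
So the schedule is: every Thursday and Sunday.
Next Thursday: Oct 21 2010.
Next Sunday: Oct 24 2010.
The following Thursday is Oct 28 2010.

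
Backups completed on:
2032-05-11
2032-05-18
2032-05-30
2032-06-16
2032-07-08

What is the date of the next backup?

2032-08-04

The spacing grows by 5 each time: 7, 12, 17, 22 days.
Next gap: 27 days. 2032-07-08 + 27 days = 2032-08-04.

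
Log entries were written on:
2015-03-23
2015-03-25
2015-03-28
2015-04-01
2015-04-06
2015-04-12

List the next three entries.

2015-04-19, 2015-04-27, 2015-05-06

The spacing grows by 1 each time: 2, 3, 4, 5, 6 days.
Next gap: 7 days. 2015-04-12 + 7 days = 2015-04-19.
Next gap: 8 days. 2015-04-19 + 8 days = 2015-04-27.
Next gap: 9 days. 2015-04-27 + 9 days = 2015-05-06.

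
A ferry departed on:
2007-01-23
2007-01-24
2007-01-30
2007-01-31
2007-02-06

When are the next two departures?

The gap pattern 1, 6, 1, 6 repeats every 2 events.
These are the Tuesdays and Wednesdays of each week.
The following Wednesday is 2007-02-07.
Next Tuesday: 2007-02-13.

2007-02-07, 2007-02-13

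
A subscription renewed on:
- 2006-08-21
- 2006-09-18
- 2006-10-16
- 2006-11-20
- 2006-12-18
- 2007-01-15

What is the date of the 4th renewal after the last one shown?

2007-05-21

All dates are Mondays, 28, 28, 35, 28, 28 days apart.
Specifically, the 3rd Monday of each month.
3rd Monday of February 2007: 2007-02-19.
March 2007 — 3rd Monday is 2007-03-19.
April 2007 — 3rd Monday is 2007-04-16.
May 2007 — 3rd Monday is 2007-05-21.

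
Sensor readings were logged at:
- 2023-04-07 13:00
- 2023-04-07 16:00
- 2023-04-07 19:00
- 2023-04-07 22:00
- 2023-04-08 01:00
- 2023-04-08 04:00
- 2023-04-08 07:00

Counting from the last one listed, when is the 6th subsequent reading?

2023-04-09 01:00

Spacing: 3, 3, 3, 3, 3, 3 h — constant 3 h.
2023-04-08 07:00 + 3 h = 2023-04-08 10:00.
2023-04-08 10:00 + 3 h = 2023-04-08 13:00.
2023-04-08 13:00 + 3 h = 2023-04-08 16:00.
2023-04-08 16:00 + 3 h = 2023-04-08 19:00.
2023-04-08 19:00 + 3 h = 2023-04-08 22:00.
2023-04-08 22:00 + 3 h = 2023-04-09 01:00.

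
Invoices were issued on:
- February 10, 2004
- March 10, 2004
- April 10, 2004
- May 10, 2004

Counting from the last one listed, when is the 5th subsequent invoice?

Each date is the 10th; the gaps (29, 31, 30) track the month lengths.
The rule is the 10th of each month.
Next: June 2004 → June 10, 2004.
Next: July 2004 → July 10, 2004.
Next: August 2004 → August 10, 2004.
Next: September 2004 → September 10, 2004.
Next: October 2004 → October 10, 2004.

October 10, 2004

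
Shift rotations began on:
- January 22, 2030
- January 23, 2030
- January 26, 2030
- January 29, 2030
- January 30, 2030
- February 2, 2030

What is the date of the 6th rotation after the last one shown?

February 16, 2030

Gaps: 1, 3, 3, 1, 3 days — not constant, but cyclic with period 3.
The events fall on every Tuesday, Wednesday and Saturday.
The following Tuesday is February 5, 2030.
Next Wednesday: February 6, 2030.
Next Saturday: February 9, 2030.
Next Tuesday: February 12, 2030.
Next Wednesday: February 13, 2030.
Next Saturday: February 16, 2030.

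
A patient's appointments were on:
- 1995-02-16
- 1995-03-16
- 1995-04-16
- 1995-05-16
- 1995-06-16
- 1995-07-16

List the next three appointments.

1995-08-16, 1995-09-16, 1995-10-16

Gaps: 28, 31, 30, 31, 30 days — not constant. Every event is on the 16th of the month.
Pattern: the 16th of each month.
August 1995: 1995-08-16.
Next: September 1995 → 1995-09-16.
October 1995: 1995-10-16.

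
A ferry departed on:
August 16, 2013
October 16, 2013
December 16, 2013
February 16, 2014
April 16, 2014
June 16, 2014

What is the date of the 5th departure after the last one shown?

April 16, 2015

Gaps: 61, 61, 62, 59, 61 days — not constant. Every event is on the 16th of the month.
Pattern: the 16th of every 2 months.
August 2014: August 16, 2014.
October 2014: October 16, 2014.
December 2014: December 16, 2014.
February 2015: February 16, 2015.
April 2015: April 16, 2015.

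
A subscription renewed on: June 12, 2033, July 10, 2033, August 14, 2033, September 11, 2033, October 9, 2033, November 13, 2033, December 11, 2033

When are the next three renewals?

All dates are Sundays, 28, 35, 28, 28, 35, 28 days apart.
Specifically, the 2nd Sunday of each month.
January 2034 — 2nd Sunday is January 8, 2034.
February 2034 — 2nd Sunday is February 12, 2034.
March 2034 — 2nd Sunday is March 12, 2034.

January 8, 2034; February 12, 2034; March 12, 2034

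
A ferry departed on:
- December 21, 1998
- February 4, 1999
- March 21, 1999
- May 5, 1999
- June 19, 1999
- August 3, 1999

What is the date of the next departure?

September 17, 1999

Every event comes 45 days after the last (45, 45, 45, 45, 45).
August 3, 1999 + 45 days = September 17, 1999.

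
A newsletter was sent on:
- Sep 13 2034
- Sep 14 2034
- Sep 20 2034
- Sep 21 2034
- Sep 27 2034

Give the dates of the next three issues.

Sep 28 2034, Oct 4 2034, Oct 5 2034

Gaps: 1, 6, 1, 6 days — not constant, but cyclic with period 2.
The events fall on every Wednesday and Thursday.
The following Thursday is Sep 28 2034.
The following Wednesday is Oct 4 2034.
Next Thursday: Oct 5 2034.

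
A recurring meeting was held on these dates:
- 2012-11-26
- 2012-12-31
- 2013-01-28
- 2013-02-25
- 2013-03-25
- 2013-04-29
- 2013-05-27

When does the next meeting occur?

All Mondays; the gaps (35, 28, 28, 28, 35, 28) vary with month length.
This is the last Monday of each month.
June 2013 ends with Monday 2013-06-24.

2013-06-24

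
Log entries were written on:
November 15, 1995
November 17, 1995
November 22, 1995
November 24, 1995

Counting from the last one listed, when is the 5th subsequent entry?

Gaps: 2, 5, 2 days — not constant, but cyclic with period 2.
The events fall on every Wednesday and Friday.
The following Wednesday is November 29, 1995.
Next Friday: December 1, 1995.
Next Wednesday: December 6, 1995.
The following Friday is December 8, 1995.
Next Wednesday: December 13, 1995.

December 13, 1995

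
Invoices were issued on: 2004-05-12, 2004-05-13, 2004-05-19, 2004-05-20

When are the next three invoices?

2004-05-26, 2004-05-27, 2004-06-02

Gaps: 1, 6, 1 days — not constant, but cyclic with period 2.
The events fall on every Wednesday and Thursday.
Next Wednesday: 2004-05-26.
The following Thursday is 2004-05-27.
Next Wednesday: 2004-06-02.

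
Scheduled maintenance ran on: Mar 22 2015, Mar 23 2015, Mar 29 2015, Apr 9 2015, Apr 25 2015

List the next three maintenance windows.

The spacing grows by 5 each time: 1, 6, 11, 16 days.
Next gap: 21 days. Apr 25 2015 + 21 days = May 16 2015.
Next gap: 26 days. May 16 2015 + 26 days = Jun 11 2015.
Next gap: 31 days. Jun 11 2015 + 31 days = Jul 12 2015.

May 16 2015, Jun 11 2015, Jul 12 2015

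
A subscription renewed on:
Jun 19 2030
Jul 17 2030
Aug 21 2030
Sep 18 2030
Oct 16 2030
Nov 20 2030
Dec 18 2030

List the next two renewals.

Jan 15 2031, Feb 19 2031

These are Wednesdays at 28- or 35-day spacing (28, 35, 28, 28, 35, 28).
The pattern: 3rd Wednesday of the month.
3rd Wednesday of January 2031: Jan 15 2031.
3rd Wednesday of February 2031: Feb 19 2031.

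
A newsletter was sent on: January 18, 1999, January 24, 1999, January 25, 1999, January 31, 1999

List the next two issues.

The gap pattern 6, 1, 6 repeats every 2 events.
These are the Mondays and Sundays of each week.
The following Monday is February 1, 1999.
The following Sunday is February 7, 1999.

February 1, 1999; February 7, 1999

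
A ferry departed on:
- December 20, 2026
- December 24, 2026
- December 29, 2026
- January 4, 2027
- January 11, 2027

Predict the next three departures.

Intervals are 4, 5, 6, 7 days — an arithmetic progression with common difference 1.
Next gap: 8 days. January 11, 2027 + 8 days = January 19, 2027.
Next gap: 9 days. January 19, 2027 + 9 days = January 28, 2027.
Next gap: 10 days. January 28, 2027 + 10 days = February 7, 2027.

January 19, 2027; January 28, 2027; February 7, 2027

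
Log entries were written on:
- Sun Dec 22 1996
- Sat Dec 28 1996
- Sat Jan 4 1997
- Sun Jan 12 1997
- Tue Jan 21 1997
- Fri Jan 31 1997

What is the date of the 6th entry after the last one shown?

Gaps: 6, 7, 8, 9, 10 days — each gap is 1 larger than the previous one.
Next gap: 11 days. Fri Jan 31 1997 + 11 days = Tue Feb 11 1997.
Next gap: 12 days. Tue Feb 11 1997 + 12 days = Sun Feb 23 1997.
Next gap: 13 days. Sun Feb 23 1997 + 13 days = Sat Mar 8 1997.
Next gap: 14 days. Sat Mar 8 1997 + 14 days = Sat Mar 22 1997.
Next gap: 15 days. Sat Mar 22 1997 + 15 days = Sun Apr 6 1997.
Next gap: 16 days. Sun Apr 6 1997 + 16 days = Tue Apr 22 1997.

Tue Apr 22 1997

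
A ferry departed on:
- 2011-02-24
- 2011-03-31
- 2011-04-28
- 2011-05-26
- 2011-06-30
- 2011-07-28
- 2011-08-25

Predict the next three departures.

These are Thursdays with 35, 28, 28, 35, 28, 28-day gaps.
Each is the final Thursday of its month — 2011-03-31 is past the 28th, so '4th Thursday' doesn't fit.
Last Thursday of September 2011: 2011-09-29.
Last Thursday of October 2011: 2011-10-27.
Last Thursday of November 2011: 2011-11-24.

2011-09-29, 2011-10-27, 2011-11-24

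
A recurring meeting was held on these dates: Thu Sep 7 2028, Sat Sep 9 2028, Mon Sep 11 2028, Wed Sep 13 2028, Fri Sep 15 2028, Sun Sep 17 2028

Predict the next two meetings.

Every event comes 2 days after the last (2, 2, 2, 2, 2).
Sun Sep 17 2028 + 2 days = Tue Sep 19 2028.
Tue Sep 19 2028 + 2 days = Thu Sep 21 2028.

Tue Sep 19 2028, Thu Sep 21 2028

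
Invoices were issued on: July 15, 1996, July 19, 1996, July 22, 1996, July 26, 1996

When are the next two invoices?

Every event lands on a Monday or Friday (gaps cycle 4, 3, 4).
So the schedule is: every Monday and Friday.
Next Monday: July 29, 1996.
Next Friday: August 2, 1996.

July 29, 1996; August 2, 1996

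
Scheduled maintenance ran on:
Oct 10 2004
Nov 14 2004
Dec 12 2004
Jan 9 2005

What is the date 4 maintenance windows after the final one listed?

May 8 2005

These are Sundays at 28- or 35-day spacing (35, 28, 28).
The pattern: 2nd Sunday of the month.
2nd Sunday of February 2005: Feb 13 2005.
2nd Sunday of March 2005: Mar 13 2005.
April 2005 — 2nd Sunday is Apr 10 2005.
May 2005 — 2nd Sunday is May 8 2005.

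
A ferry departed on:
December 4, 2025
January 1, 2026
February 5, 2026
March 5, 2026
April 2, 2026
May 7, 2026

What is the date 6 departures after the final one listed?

November 5, 2026

These are Thursdays at 28- or 35-day spacing (28, 35, 28, 28, 35).
The pattern: 1st Thursday of the month.
June 2026 — 1st Thursday is June 4, 2026.
July 2026 — 1st Thursday is July 2, 2026.
August 2026 — 1st Thursday is August 6, 2026.
1st Thursday of September 2026: September 3, 2026.
October 2026 — 1st Thursday is October 1, 2026.
November 2026 — 1st Thursday is November 5, 2026.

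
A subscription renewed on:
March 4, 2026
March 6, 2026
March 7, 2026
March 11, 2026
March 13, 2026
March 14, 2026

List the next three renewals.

Every event lands on a Wednesday or Friday or Saturday (gaps cycle 2, 1, 4, 2, 1).
So the schedule is: every Wednesday, Friday and Saturday.
Next Wednesday: March 18, 2026.
Next Friday: March 20, 2026.
Next Saturday: March 21, 2026.

March 18, 2026; March 20, 2026; March 21, 2026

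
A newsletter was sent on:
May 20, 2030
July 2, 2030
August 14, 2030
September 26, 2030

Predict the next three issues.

The spacing is 43, 43, 43 days — always 43 days.
September 26, 2030 + 43 days = November 8, 2030.
November 8, 2030 + 43 days = December 21, 2030.
December 21, 2030 + 43 days = February 2, 2031.

November 8, 2030; December 21, 2030; February 2, 2031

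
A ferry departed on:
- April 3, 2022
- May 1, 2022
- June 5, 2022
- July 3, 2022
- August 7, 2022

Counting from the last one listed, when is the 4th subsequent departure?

Gaps: 28, 35, 28, 35 days — a mix of 28 and 35. Every date is a Sunday.
Each is the 1st Sunday of its month.
September 2022 — 1st Sunday is September 4, 2022.
1st Sunday of October 2022: October 2, 2022.
November 2022 — 1st Sunday is November 6, 2022.
1st Sunday of December 2022: December 4, 2022.

December 4, 2022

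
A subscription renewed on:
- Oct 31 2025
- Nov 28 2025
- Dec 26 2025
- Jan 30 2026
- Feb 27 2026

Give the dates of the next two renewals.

Mar 27 2026, Apr 24 2026

All Fridays; the gaps (28, 28, 35, 28) vary with month length.
This is the last Friday of each month.
March 2026 ends with Friday Mar 27 2026.
Last Friday of April 2026: Apr 24 2026.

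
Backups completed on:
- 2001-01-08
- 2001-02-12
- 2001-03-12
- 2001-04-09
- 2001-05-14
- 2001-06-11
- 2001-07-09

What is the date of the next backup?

These are Mondays at 28- or 35-day spacing (35, 28, 28, 35, 28, 28).
The pattern: 2nd Monday of the month.
2nd Monday of August 2001: 2001-08-13.

2001-08-13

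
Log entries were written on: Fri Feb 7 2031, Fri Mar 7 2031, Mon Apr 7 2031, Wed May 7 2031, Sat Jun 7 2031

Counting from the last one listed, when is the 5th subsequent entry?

The day-of-month is always 7 (28, 31, 30, 31 days between events).
So this recurs on the 7th of each month.
July 2031: Mon Jul 7 2031.
August 2031: Thu Aug 7 2031.
September 2031: Sun Sep 7 2031.
Next: October 2031 → Tue Oct 7 2031.
Next: November 2031 → Fri Nov 7 2031.

Fri Nov 7 2031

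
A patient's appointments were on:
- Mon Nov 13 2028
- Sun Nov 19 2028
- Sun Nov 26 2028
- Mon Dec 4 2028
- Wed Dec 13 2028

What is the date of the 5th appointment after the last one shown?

Intervals are 6, 7, 8, 9 days — an arithmetic progression with common difference 1.
Next gap: 10 days. Wed Dec 13 2028 + 10 days = Sat Dec 23 2028.
Next gap: 11 days. Sat Dec 23 2028 + 11 days = Wed Jan 3 2029.
Next gap: 12 days. Wed Jan 3 2029 + 12 days = Mon Jan 15 2029.
Next gap: 13 days. Mon Jan 15 2029 + 13 days = Sun Jan 28 2029.
Next gap: 14 days. Sun Jan 28 2029 + 14 days = Sun Feb 11 2029.

Sun Feb 11 2029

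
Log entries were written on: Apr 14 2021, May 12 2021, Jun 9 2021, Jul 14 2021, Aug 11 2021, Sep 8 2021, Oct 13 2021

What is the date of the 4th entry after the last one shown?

All dates are Wednesdays, 28, 28, 35, 28, 28, 35 days apart.
Specifically, the 2nd Wednesday of each month.
November 2021 — 2nd Wednesday is Nov 10 2021.
December 2021 — 2nd Wednesday is Dec 8 2021.
January 2022 — 2nd Wednesday is Jan 12 2022.
February 2022 — 2nd Wednesday is Feb 9 2022.

Feb 9 2022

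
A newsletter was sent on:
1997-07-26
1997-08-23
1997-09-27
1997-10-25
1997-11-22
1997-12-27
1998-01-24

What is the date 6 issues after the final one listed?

These are Saturdays at 28- or 35-day spacing (28, 35, 28, 28, 35, 28).
The pattern: 4th Saturday of the month.
February 1998 — 4th Saturday is 1998-02-28.
March 1998 — 4th Saturday is 1998-03-28.
April 1998 — 4th Saturday is 1998-04-25.
4th Saturday of May 1998: 1998-05-23.
4th Saturday of June 1998: 1998-06-27.
July 1998 — 4th Saturday is 1998-07-25.

1998-07-25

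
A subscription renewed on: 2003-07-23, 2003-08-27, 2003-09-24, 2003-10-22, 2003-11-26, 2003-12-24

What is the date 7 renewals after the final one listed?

Gaps: 35, 28, 28, 35, 28 days — a mix of 28 and 35. Every date is a Wednesday.
Each is the 4th Wednesday of its month.
4th Wednesday of January 2004: 2004-01-28.
February 2004 — 4th Wednesday is 2004-02-25.
4th Wednesday of March 2004: 2004-03-24.
4th Wednesday of April 2004: 2004-04-28.
May 2004 — 4th Wednesday is 2004-05-26.
4th Wednesday of June 2004: 2004-06-23.
July 2004 — 4th Wednesday is 2004-07-28.

2004-07-28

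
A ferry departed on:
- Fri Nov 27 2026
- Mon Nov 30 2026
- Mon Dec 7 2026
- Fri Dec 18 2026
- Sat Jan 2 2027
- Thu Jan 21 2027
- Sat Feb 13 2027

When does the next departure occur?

Fri Mar 12 2027

Gaps: 3, 7, 11, 15, 19, 23 days — each gap is 4 larger than the previous one.
Next gap: 27 days. Sat Feb 13 2027 + 27 days = Fri Mar 12 2027.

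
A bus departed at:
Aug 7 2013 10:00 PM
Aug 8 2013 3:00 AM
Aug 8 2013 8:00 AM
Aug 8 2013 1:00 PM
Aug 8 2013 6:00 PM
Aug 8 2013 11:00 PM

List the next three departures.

Gaps: 5, 5, 5, 5, 5 hours — each event is 5 hours after the previous one.
Aug 8 2013 11:00 PM + 5 h = Aug 9 2013 4:00 AM.
Aug 9 2013 4:00 AM + 5 h = Aug 9 2013 9:00 AM.
Aug 9 2013 9:00 AM + 5 h = Aug 9 2013 2:00 PM.

Aug 9 2013 4:00 AM, Aug 9 2013 9:00 AM, Aug 9 2013 2:00 PM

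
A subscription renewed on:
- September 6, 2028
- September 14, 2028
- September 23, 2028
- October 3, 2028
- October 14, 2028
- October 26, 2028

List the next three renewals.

November 8, 2028; November 22, 2028; December 7, 2028

The spacing grows by 1 each time: 8, 9, 10, 11, 12 days.
Next gap: 13 days. October 26, 2028 + 13 days = November 8, 2028.
Next gap: 14 days. November 8, 2028 + 14 days = November 22, 2028.
Next gap: 15 days. November 22, 2028 + 15 days = December 7, 2028.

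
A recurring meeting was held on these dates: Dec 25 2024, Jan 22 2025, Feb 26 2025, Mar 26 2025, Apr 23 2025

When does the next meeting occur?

May 28 2025

These are Wednesdays at 28- or 35-day spacing (28, 35, 28, 28).
The pattern: 4th Wednesday of the month.
May 2025 — 4th Wednesday is May 28 2025.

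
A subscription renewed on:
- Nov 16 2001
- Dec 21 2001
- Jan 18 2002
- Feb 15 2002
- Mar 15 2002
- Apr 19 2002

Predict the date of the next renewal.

May 17 2002

These are Fridays at 28- or 35-day spacing (35, 28, 28, 28, 35).
The pattern: 3rd Friday of the month.
May 2002 — 3rd Friday is May 17 2002.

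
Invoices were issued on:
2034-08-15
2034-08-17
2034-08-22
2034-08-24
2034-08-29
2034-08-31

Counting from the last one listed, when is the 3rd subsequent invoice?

The gap pattern 2, 5, 2, 5, 2 repeats every 2 events.
These are the Tuesdays and Thursdays of each week.
Next Tuesday: 2034-09-05.
The following Thursday is 2034-09-07.
The following Tuesday is 2034-09-12.

2034-09-12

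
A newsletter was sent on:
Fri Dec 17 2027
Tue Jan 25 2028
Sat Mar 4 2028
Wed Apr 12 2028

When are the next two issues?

Sun May 21 2028, Thu Jun 29 2028

Every event comes 39 days after the last (39, 39, 39).
Wed Apr 12 2028 + 39 days = Sun May 21 2028.
Sun May 21 2028 + 39 days = Thu Jun 29 2028.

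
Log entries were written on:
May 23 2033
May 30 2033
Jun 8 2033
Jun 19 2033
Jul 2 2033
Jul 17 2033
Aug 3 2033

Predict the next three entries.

Aug 22 2033, Sep 12 2033, Oct 5 2033

The spacing grows by 2 each time: 7, 9, 11, 13, 15, 17 days.
Next gap: 19 days. Aug 3 2033 + 19 days = Aug 22 2033.
Next gap: 21 days. Aug 22 2033 + 21 days = Sep 12 2033.
Next gap: 23 days. Sep 12 2033 + 23 days = Oct 5 2033.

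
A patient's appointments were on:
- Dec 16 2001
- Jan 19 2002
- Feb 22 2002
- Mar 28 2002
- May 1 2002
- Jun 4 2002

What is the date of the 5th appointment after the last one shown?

The spacing is 34, 34, 34, 34, 34 days — always 34 days.
Jun 4 2002 + 34 days = Jul 8 2002.
Jul 8 2002 + 34 days = Aug 11 2002.
Aug 11 2002 + 34 days = Sep 14 2002.
Sep 14 2002 + 34 days = Oct 18 2002.
Oct 18 2002 + 34 days = Nov 21 2002.

Nov 21 2002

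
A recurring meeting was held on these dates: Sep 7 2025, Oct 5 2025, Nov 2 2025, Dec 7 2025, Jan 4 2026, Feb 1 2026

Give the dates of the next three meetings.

These are Sundays at 28- or 35-day spacing (28, 28, 35, 28, 28).
The pattern: 1st Sunday of the month.
March 2026 — 1st Sunday is Mar 1 2026.
April 2026 — 1st Sunday is Apr 5 2026.
May 2026 — 1st Sunday is May 3 2026.

Mar 1 2026, Apr 5 2026, May 3 2026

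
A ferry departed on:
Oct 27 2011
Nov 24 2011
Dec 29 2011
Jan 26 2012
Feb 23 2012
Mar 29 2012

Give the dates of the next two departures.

These are Thursdays with 28, 35, 28, 28, 35-day gaps.
Each is the final Thursday of its month — Dec 29 2011 is past the 28th, so '4th Thursday' doesn't fit.
April 2012 ends with Thursday Apr 26 2012.
May 2012 ends with Thursday May 31 2012.

Apr 26 2012, May 31 2012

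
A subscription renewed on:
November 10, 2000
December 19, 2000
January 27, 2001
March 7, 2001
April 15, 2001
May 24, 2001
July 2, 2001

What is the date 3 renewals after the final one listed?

The spacing is 39, 39, 39, 39, 39, 39 days — always 39 days.
July 2, 2001 + 39 days = August 10, 2001.
August 10, 2001 + 39 days = September 18, 2001.
September 18, 2001 + 39 days = October 27, 2001.

October 27, 2001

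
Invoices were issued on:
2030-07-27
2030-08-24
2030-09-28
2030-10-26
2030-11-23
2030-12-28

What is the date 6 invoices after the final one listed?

2031-06-28

All dates are Saturdays, 28, 35, 28, 28, 35 days apart.
Specifically, the 4th Saturday of each month.
January 2031 — 4th Saturday is 2031-01-25.
February 2031 — 4th Saturday is 2031-02-22.
March 2031 — 4th Saturday is 2031-03-22.
4th Saturday of April 2031: 2031-04-26.
May 2031 — 4th Saturday is 2031-05-24.
4th Saturday of June 2031: 2031-06-28.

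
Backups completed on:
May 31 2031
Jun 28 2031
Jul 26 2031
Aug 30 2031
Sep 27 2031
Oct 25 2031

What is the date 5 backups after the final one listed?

These are Saturdays with 28, 28, 35, 28, 28-day gaps.
Each is the final Saturday of its month — May 31 2031 is past the 28th, so '4th Saturday' doesn't fit.
November 2031 ends with Saturday Nov 29 2031.
Last Saturday of December 2031: Dec 27 2031.
January 2032 ends with Saturday Jan 31 2032.
February 2032 ends with Saturday Feb 28 2032.
March 2032 ends with Saturday Mar 27 2032.

Mar 27 2032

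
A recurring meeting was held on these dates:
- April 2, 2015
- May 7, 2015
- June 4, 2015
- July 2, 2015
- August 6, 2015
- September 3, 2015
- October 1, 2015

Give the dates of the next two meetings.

Gaps: 35, 28, 28, 35, 28, 28 days — a mix of 28 and 35. Every date is a Thursday.
Each is the 1st Thursday of its month.
November 2015 — 1st Thursday is November 5, 2015.
1st Thursday of December 2015: December 3, 2015.

November 5, 2015; December 3, 2015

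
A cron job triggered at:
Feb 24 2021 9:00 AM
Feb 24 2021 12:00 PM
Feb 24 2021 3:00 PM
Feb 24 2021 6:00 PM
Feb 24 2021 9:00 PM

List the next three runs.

The interval is a steady 3 hours (3, 3, 3, 3).
Feb 24 2021 9:00 PM + 3 h = Feb 25 2021 12:00 AM.
Feb 25 2021 12:00 AM + 3 h = Feb 25 2021 3:00 AM.
Feb 25 2021 3:00 AM + 3 h = Feb 25 2021 6:00 AM.

Feb 25 2021 12:00 AM, Feb 25 2021 3:00 AM, Feb 25 2021 6:00 AM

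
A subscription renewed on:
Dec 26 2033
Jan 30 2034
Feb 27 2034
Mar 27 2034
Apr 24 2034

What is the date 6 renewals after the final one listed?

Every date is a Monday; gaps 35, 28, 28, 28 days.
Each is the last Monday of its month (at least one falls on the 29th or later, ruling out '4th Monday').
Last Monday of May 2034: May 29 2034.
June 2034 ends with Monday Jun 26 2034.
Last Monday of July 2034: Jul 31 2034.
Last Monday of August 2034: Aug 28 2034.
September 2034 ends with Monday Sep 25 2034.
Last Monday of October 2034: Oct 30 2034.

Oct 30 2034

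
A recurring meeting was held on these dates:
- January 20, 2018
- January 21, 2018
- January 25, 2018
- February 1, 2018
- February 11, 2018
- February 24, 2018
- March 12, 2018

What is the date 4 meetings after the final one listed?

June 14, 2018

Intervals are 1, 4, 7, 10, 13, 16 days — an arithmetic progression with common difference 3.
Next gap: 19 days. March 12, 2018 + 19 days = March 31, 2018.
Next gap: 22 days. March 31, 2018 + 22 days = April 22, 2018.
Next gap: 25 days. April 22, 2018 + 25 days = May 17, 2018.
Next gap: 28 days. May 17, 2018 + 28 days = June 14, 2018.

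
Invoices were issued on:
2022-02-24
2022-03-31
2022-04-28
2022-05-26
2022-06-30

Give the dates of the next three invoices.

2022-07-28, 2022-08-25, 2022-09-29

Every date is a Thursday; gaps 35, 28, 28, 35 days.
Each is the last Thursday of its month (at least one falls on the 29th or later, ruling out '4th Thursday').
Last Thursday of July 2022: 2022-07-28.
Last Thursday of August 2022: 2022-08-25.
Last Thursday of September 2022: 2022-09-29.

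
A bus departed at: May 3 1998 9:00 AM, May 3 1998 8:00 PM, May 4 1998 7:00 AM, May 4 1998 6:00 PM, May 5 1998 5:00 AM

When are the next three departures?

May 5 1998 4:00 PM, May 6 1998 3:00 AM, May 6 1998 2:00 PM

Spacing: 11, 11, 11, 11 h — constant 11 h.
May 5 1998 5:00 AM + 11 h = May 5 1998 4:00 PM.
May 5 1998 4:00 PM + 11 h = May 6 1998 3:00 AM.
May 6 1998 3:00 AM + 11 h = May 6 1998 2:00 PM.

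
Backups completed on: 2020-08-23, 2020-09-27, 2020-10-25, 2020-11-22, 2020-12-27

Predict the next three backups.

All dates are Sundays, 35, 28, 28, 35 days apart.
Specifically, the 4th Sunday of each month.
January 2021 — 4th Sunday is 2021-01-24.
February 2021 — 4th Sunday is 2021-02-28.
4th Sunday of March 2021: 2021-03-28.

2021-01-24, 2021-02-28, 2021-03-28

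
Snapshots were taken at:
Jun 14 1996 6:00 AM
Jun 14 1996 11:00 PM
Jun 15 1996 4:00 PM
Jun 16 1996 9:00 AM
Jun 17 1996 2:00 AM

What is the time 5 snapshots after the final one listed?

Jun 20 1996 3:00 PM

Gaps: 17, 17, 17, 17 hours — each event is 17 hours after the previous one.
Jun 17 1996 2:00 AM + 17 h = Jun 17 1996 7:00 PM.
Jun 17 1996 7:00 PM + 17 h = Jun 18 1996 12:00 PM.
Jun 18 1996 12:00 PM + 17 h = Jun 19 1996 5:00 AM.
Jun 19 1996 5:00 AM + 17 h = Jun 19 1996 10:00 PM.
Jun 19 1996 10:00 PM + 17 h = Jun 20 1996 3:00 PM.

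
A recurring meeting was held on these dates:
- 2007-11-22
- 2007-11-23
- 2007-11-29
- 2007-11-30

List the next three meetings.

2007-12-06, 2007-12-07, 2007-12-13

Every event lands on a Thursday or Friday (gaps cycle 1, 6, 1).
So the schedule is: every Thursday and Friday.
The following Thursday is 2007-12-06.
Next Friday: 2007-12-07.
Next Thursday: 2007-12-13.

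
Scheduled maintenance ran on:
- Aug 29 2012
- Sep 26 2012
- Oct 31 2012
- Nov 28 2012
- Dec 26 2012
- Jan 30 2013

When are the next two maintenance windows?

Feb 27 2013, Mar 27 2013

Every date is a Wednesday; gaps 28, 35, 28, 28, 35 days.
Each is the last Wednesday of its month (at least one falls on the 29th or later, ruling out '4th Wednesday').
Last Wednesday of February 2013: Feb 27 2013.
March 2013 ends with Wednesday Mar 27 2013.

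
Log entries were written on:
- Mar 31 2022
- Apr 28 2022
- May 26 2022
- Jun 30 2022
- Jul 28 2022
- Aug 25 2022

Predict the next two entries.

Sep 29 2022, Oct 27 2022

All Thursdays; the gaps (28, 28, 35, 28, 28) vary with month length.
This is the last Thursday of each month.
September 2022 ends with Thursday Sep 29 2022.
October 2022 ends with Thursday Oct 27 2022.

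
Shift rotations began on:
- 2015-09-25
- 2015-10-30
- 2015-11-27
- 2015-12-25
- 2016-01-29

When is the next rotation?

2016-02-26

These are Fridays with 35, 28, 28, 35-day gaps.
Each is the final Friday of its month — 2015-10-30 is past the 28th, so '4th Friday' doesn't fit.
February 2016 ends with Friday 2016-02-26.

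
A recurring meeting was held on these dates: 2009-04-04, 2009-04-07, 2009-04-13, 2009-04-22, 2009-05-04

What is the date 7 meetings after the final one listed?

2009-10-19

The spacing grows by 3 each time: 3, 6, 9, 12 days.
Next gap: 15 days. 2009-05-04 + 15 days = 2009-05-19.
Next gap: 18 days. 2009-05-19 + 18 days = 2009-06-06.
Next gap: 21 days. 2009-06-06 + 21 days = 2009-06-27.
Next gap: 24 days. 2009-06-27 + 24 days = 2009-07-21.
Next gap: 27 days. 2009-07-21 + 27 days = 2009-08-17.
Next gap: 30 days. 2009-08-17 + 30 days = 2009-09-16.
Next gap: 33 days. 2009-09-16 + 33 days = 2009-10-19.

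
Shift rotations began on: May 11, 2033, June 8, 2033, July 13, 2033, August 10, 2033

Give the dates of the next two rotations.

All dates are Wednesdays, 28, 35, 28 days apart.
Specifically, the 2nd Wednesday of each month.
2nd Wednesday of September 2033: September 14, 2033.
October 2033 — 2nd Wednesday is October 12, 2033.

September 14, 2033; October 12, 2033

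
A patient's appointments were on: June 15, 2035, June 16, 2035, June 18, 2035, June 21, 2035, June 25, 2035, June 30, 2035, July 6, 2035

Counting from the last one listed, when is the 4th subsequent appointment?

Gaps: 1, 2, 3, 4, 5, 6 days — each gap is 1 larger than the previous one.
Next gap: 7 days. July 6, 2035 + 7 days = July 13, 2035.
Next gap: 8 days. July 13, 2035 + 8 days = July 21, 2035.
Next gap: 9 days. July 21, 2035 + 9 days = July 30, 2035.
Next gap: 10 days. July 30, 2035 + 10 days = August 9, 2035.

August 9, 2035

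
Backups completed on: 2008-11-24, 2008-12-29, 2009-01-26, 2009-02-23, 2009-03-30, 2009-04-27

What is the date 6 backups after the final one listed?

Every date is a Monday; gaps 35, 28, 28, 35, 28 days.
Each is the last Monday of its month (at least one falls on the 29th or later, ruling out '4th Monday').
May 2009 ends with Monday 2009-05-25.
Last Monday of June 2009: 2009-06-29.
July 2009 ends with Monday 2009-07-27.
August 2009 ends with Monday 2009-08-31.
Last Monday of September 2009: 2009-09-28.
Last Monday of October 2009: 2009-10-26.

2009-10-26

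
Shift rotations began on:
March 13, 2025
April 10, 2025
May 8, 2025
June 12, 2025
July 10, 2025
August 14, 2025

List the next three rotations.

Gaps: 28, 28, 35, 28, 35 days — a mix of 28 and 35. Every date is a Thursday.
Each is the 2nd Thursday of its month.
September 2025 — 2nd Thursday is September 11, 2025.
2nd Thursday of October 2025: October 9, 2025.
November 2025 — 2nd Thursday is November 13, 2025.

September 11, 2025; October 9, 2025; November 13, 2025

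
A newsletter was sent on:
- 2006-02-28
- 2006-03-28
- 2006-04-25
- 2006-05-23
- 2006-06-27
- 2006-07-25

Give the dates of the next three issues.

2006-08-22, 2006-09-26, 2006-10-24

All dates are Tuesdays, 28, 28, 28, 35, 28 days apart.
Specifically, the 4th Tuesday of each month.
4th Tuesday of August 2006: 2006-08-22.
September 2006 — 4th Tuesday is 2006-09-26.
4th Tuesday of October 2006: 2006-10-24.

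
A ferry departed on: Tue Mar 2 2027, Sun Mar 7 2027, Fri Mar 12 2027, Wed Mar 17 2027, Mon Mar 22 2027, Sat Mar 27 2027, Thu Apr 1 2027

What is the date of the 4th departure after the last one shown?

Wed Apr 21 2027

Every event comes 5 days after the last (5, 5, 5, 5, 5, 5).
Thu Apr 1 2027 + 5 days = Tue Apr 6 2027.
Tue Apr 6 2027 + 5 days = Sun Apr 11 2027.
Sun Apr 11 2027 + 5 days = Fri Apr 16 2027.
Fri Apr 16 2027 + 5 days = Wed Apr 21 2027.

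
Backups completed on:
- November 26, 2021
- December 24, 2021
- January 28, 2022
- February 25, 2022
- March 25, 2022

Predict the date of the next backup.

April 22, 2022

These are Fridays at 28- or 35-day spacing (28, 35, 28, 28).
The pattern: 4th Friday of the month.
4th Friday of April 2022: April 22, 2022.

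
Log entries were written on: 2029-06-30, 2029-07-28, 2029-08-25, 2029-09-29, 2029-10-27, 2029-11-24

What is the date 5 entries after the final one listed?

Every date is a Saturday; gaps 28, 28, 35, 28, 28 days.
Each is the last Saturday of its month (at least one falls on the 29th or later, ruling out '4th Saturday').
Last Saturday of December 2029: 2029-12-29.
January 2030 ends with Saturday 2030-01-26.
February 2030 ends with Saturday 2030-02-23.
Last Saturday of March 2030: 2030-03-30.
April 2030 ends with Saturday 2030-04-27.

2030-04-27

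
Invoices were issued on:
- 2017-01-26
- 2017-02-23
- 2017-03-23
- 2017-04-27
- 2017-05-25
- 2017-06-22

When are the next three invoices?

2017-07-27, 2017-08-24, 2017-09-28

These are Thursdays at 28- or 35-day spacing (28, 28, 35, 28, 28).
The pattern: 4th Thursday of the month.
July 2017 — 4th Thursday is 2017-07-27.
August 2017 — 4th Thursday is 2017-08-24.
4th Thursday of September 2017: 2017-09-28.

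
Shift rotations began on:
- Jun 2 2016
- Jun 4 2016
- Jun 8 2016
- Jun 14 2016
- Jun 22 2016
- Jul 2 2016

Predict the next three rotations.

Gaps: 2, 4, 6, 8, 10 days — each gap is 2 larger than the previous one.
Next gap: 12 days. Jul 2 2016 + 12 days = Jul 14 2016.
Next gap: 14 days. Jul 14 2016 + 14 days = Jul 28 2016.
Next gap: 16 days. Jul 28 2016 + 16 days = Aug 13 2016.

Jul 14 2016, Jul 28 2016, Aug 13 2016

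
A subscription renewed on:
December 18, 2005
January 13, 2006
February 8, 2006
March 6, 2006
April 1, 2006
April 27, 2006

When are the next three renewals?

Every event comes 26 days after the last (26, 26, 26, 26, 26).
April 27, 2006 + 26 days = May 23, 2006.
May 23, 2006 + 26 days = June 18, 2006.
June 18, 2006 + 26 days = July 14, 2006.

May 23, 2006; June 18, 2006; July 14, 2006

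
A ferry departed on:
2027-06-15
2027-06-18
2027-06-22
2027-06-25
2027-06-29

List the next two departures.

Every event lands on a Tuesday or Friday (gaps cycle 3, 4, 3, 4).
So the schedule is: every Tuesday and Friday.
The following Friday is 2027-07-02.
Next Tuesday: 2027-07-06.

2027-07-02, 2027-07-06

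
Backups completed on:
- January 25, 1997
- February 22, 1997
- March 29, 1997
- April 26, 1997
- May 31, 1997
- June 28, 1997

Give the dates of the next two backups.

These are Saturdays with 28, 35, 28, 35, 28-day gaps.
Each is the final Saturday of its month — March 29, 1997 is past the 28th, so '4th Saturday' doesn't fit.
July 1997 ends with Saturday July 26, 1997.
Last Saturday of August 1997: August 30, 1997.

July 26, 1997; August 30, 1997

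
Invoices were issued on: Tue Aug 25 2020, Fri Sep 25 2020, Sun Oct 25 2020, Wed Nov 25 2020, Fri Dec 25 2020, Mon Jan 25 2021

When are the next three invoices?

Thu Feb 25 2021, Thu Mar 25 2021, Sun Apr 25 2021

Gaps: 31, 30, 31, 30, 31 days — not constant. Every event is on the 25th of the month.
Pattern: the 25th of each month.
February 2021: Thu Feb 25 2021.
March 2021: Thu Mar 25 2021.
April 2021: Sun Apr 25 2021.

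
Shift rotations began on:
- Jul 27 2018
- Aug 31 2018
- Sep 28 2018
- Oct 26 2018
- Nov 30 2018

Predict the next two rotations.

Dec 28 2018, Jan 25 2019

All Fridays; the gaps (35, 28, 28, 35) vary with month length.
This is the last Friday of each month.
December 2018 ends with Friday Dec 28 2018.
January 2019 ends with Friday Jan 25 2019.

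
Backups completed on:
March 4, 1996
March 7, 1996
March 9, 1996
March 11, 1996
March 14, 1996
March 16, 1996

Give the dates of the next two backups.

The gap pattern 3, 2, 2, 3, 2 repeats every 3 events.
These are the Mondays, Thursdays and Saturdays of each week.
Next Monday: March 18, 1996.
The following Thursday is March 21, 1996.

March 18, 1996; March 21, 1996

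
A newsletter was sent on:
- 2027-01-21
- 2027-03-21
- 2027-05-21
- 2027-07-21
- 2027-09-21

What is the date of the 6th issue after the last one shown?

2028-09-21

Each date is the 21st; the gaps (59, 61, 61, 62) track the month lengths.
The rule is the 21st of every 2 months.
November 2027: 2027-11-21.
January 2028: 2028-01-21.
March 2028: 2028-03-21.
May 2028: 2028-05-21.
July 2028: 2028-07-21.
September 2028: 2028-09-21.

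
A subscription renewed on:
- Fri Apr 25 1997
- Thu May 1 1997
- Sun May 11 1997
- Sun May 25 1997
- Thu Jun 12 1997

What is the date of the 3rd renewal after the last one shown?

Fri Aug 29 1997

Intervals are 6, 10, 14, 18 days — an arithmetic progression with common difference 4.
Next gap: 22 days. Thu Jun 12 1997 + 22 days = Fri Jul 4 1997.
Next gap: 26 days. Fri Jul 4 1997 + 26 days = Wed Jul 30 1997.
Next gap: 30 days. Wed Jul 30 1997 + 30 days = Fri Aug 29 1997.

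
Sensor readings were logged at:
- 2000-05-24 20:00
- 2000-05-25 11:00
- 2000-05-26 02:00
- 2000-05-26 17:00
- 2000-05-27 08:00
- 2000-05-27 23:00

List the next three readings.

2000-05-28 14:00, 2000-05-29 05:00, 2000-05-29 20:00

Spacing: 15, 15, 15, 15, 15 h — constant 15 h.
2000-05-27 23:00 + 15 h = 2000-05-28 14:00.
2000-05-28 14:00 + 15 h = 2000-05-29 05:00.
2000-05-29 05:00 + 15 h = 2000-05-29 20:00.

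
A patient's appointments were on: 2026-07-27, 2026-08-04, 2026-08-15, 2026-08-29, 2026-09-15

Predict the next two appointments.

2026-10-05, 2026-10-28

Intervals are 8, 11, 14, 17 days — an arithmetic progression with common difference 3.
Next gap: 20 days. 2026-09-15 + 20 days = 2026-10-05.
Next gap: 23 days. 2026-10-05 + 23 days = 2026-10-28.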